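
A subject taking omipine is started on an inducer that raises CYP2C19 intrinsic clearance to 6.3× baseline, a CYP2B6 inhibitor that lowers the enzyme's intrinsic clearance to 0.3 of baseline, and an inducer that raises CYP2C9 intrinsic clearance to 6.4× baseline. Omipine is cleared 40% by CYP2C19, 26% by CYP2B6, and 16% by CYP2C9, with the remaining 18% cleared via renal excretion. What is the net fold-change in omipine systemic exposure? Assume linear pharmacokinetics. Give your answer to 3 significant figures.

0.263

The CYP2C19 pathway (40% of clearance) increases to 6.3× activity: 0.4 × 6.3 = 2.52.
The CYP2B6 pathway (26% of clearance) is reduced to 0.3× activity: 0.26 × 0.3 = 0.078.
The CYP2C9 pathway (16% of clearance) increases to 6.4× activity: 0.16 × 6.4 = 1.024.
The remaining 18% of clearance is unaffected.
Relative clearance = 2.52 + 0.078 + 1.024 + 0.18 = 3.802.
Net systemic exposure ratio = 1 / 3.802 = 0.263.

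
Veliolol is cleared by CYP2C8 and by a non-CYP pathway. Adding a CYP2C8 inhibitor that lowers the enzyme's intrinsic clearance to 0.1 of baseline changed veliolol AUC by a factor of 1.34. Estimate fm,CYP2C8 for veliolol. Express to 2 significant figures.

CL'/CL = 1 / 1.34 = 0.7463
0.1·fm + (1 − fm) = 0.7463
fm = (0.7463 − 1) / (0.1 − 1) = 0.28

0.28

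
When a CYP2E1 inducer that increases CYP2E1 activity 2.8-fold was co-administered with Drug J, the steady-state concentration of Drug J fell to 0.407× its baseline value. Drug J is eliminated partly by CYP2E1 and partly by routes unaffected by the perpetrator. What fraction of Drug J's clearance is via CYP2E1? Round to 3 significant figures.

Write x for the fraction cleared via CYP2E1. The observed steady-state concentration change means clearance rose to 1/0.407 = 2.457 of baseline.
Setting x·2.8 + (1 − x) = 2.457 and solving: x = (2.457 − 1)/(2.8 − 1) = 0.809.

0.809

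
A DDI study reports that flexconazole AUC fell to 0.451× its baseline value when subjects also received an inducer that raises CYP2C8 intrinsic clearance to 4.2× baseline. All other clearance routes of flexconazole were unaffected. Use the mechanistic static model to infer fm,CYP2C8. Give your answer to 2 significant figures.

CL'/CL = 1 / 0.451 = 2.217
4.2·fm + (1 − fm) = 2.217
fm = (2.217 − 1) / (4.2 − 1) = 0.38

0.38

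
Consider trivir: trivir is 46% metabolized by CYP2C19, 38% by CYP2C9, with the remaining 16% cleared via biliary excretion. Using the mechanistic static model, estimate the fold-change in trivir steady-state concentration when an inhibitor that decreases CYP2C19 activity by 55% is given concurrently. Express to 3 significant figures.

1.34

CYP2C19: 0.46 × 0.45 = 0.207
CYP2C9: 0.38 (unchanged)
Other: 0.16 (unchanged)
CL_new/CL_old = 0.207 + 0.38 + 0.16 = 0.747.
Steady-state concentration is inversely proportional to clearance, so the fold-change is 1 / 0.747 = 1.34.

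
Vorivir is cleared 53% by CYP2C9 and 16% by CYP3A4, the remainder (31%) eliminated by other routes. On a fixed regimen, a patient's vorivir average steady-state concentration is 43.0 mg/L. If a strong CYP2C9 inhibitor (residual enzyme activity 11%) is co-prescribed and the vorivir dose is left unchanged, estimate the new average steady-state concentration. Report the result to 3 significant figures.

81.4 mg/L

CYP2C9: 0.53 × 0.11 = 0.0583
CYP3A4: 0.16 (unchanged)
Other: 0.31 (unchanged)
Relative clearance = 0.0583 + 0.16 + 0.31 = 0.5283.
Average steady-state concentration ∝ 1/CL, so new value = 43.0 / 0.5283 = 81.4 mg/L.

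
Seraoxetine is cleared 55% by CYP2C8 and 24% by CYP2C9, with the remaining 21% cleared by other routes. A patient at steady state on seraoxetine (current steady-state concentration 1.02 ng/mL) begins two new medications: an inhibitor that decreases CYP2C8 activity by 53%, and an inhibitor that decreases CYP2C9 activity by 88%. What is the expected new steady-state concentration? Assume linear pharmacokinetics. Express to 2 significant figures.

2.1 ng/mL

The CYP2C8 pathway (55% of clearance) drops to 0.47× activity: 0.55 × 0.47 = 0.2585.
The CYP2C9 pathway (24% of clearance) is reduced to 0.12× activity: 0.24 × 0.12 = 0.0288.
The remaining 21% of clearance is unaffected.
Relative clearance = 0.2585 + 0.0288 + 0.21 = 0.4973.
Dividing the baseline by the relative clearance: 1.02 / 0.4973 = 2.1 ng/mL.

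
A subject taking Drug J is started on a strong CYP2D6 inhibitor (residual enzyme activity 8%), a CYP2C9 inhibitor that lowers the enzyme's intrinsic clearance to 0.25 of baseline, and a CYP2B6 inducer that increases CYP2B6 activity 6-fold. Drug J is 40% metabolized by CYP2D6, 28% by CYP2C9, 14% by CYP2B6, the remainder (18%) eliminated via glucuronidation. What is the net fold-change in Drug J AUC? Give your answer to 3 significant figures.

0.891

The CYP2D6 pathway (40% of clearance) drops to 0.08× activity: 0.4 × 0.08 = 0.032.
The CYP2C9 pathway (28% of clearance) drops to 0.25× activity: 0.28 × 0.25 = 0.07.
The CYP2B6 pathway (14% of clearance) increases to 6× activity: 0.14 × 6 = 0.84.
The remaining 18% of clearance is unaffected.
CL_new/CL_old = 0.032 + 0.07 + 0.84 + 0.18 = 1.122.
AUC ∝ 1/CL: fold-change = 1 / 1.122 = 0.891.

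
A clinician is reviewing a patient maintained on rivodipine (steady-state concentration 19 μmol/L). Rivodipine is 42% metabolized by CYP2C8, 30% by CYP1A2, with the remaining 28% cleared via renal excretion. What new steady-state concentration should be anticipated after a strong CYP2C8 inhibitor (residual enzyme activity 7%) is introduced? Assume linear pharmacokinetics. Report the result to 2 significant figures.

The CYP2C8 pathway (42% of clearance) is reduced to 0.07× activity: 0.42 × 0.07 = 0.0294.
CYP1A2 (30%) and the residual 28% are unaffected.
New clearance relative to baseline: 0.0294 + 0.3 + 0.28 = 0.6094.
New steady-state concentration = baseline ÷ relative clearance = 19 / 0.6094 = 31 μmol/L.

31 μmol/L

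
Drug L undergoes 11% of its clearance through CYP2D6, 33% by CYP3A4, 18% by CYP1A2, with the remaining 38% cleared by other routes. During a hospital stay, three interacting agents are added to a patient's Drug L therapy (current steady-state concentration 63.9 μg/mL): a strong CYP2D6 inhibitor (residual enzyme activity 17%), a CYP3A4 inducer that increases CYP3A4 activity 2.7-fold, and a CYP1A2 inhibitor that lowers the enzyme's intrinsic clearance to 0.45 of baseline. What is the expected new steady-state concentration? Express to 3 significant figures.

CYP2D6: 0.11 × 0.17 = 0.0187
CYP3A4: 0.33 × 2.7 = 0.891
CYP1A2: 0.18 × 0.45 = 0.081
Other: 0.38 (unchanged)
Relative clearance = 0.0187 + 0.891 + 0.081 + 0.38 = 1.3707.
New steady-state concentration = 63.9 / 1.3707 = 46.6 μg/mL (concentration scales inversely with clearance).

46.6 μg/mL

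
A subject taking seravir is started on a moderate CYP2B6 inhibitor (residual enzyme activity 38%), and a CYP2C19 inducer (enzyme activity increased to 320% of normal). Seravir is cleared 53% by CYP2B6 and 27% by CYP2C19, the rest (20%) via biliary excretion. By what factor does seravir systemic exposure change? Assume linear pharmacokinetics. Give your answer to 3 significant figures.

0.790

CYP2B6: 0.53 × 0.38 = 0.2014
CYP2C19: 0.27 × 3.2 = 0.864
Other: 0.2 (unchanged)
New clearance relative to baseline: 0.2014 + 0.864 + 0.2 = 1.2654.
Because systemic exposure varies inversely with clearance, the combined effect is 1 / 1.2654 = 0.790.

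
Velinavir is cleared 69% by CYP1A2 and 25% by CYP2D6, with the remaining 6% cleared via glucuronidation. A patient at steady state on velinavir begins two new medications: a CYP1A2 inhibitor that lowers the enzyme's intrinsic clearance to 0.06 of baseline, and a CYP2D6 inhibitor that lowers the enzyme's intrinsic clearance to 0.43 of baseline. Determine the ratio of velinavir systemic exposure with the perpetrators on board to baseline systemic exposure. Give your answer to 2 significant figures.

4.8

CYP1A2: 0.69 × 0.06 = 0.0414
CYP2D6: 0.25 × 0.43 = 0.1075
Other: 0.06 (unchanged)
Relative clearance = 0.0414 + 0.1075 + 0.06 = 0.2089.
Net systemic exposure ratio = 1 / 0.2089 = 4.8.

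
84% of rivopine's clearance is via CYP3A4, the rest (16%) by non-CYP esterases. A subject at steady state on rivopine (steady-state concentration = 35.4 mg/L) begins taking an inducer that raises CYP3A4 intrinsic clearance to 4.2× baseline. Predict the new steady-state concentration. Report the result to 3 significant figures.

CYP3A4: 0.84 × 4.2 = 3.528
Other: 0.16 (unchanged)
CL_new/CL_old = 3.528 + 0.16 = 3.688.
Steady-state concentration ∝ 1/CL, so new value = 35.4 / 3.688 = 9.60 mg/L.

9.60 mg/L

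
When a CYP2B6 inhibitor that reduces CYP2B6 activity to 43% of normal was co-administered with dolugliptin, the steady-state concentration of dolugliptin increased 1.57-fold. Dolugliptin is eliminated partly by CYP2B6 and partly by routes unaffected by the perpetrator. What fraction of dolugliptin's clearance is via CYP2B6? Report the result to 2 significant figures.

CL'/CL = 1 / 1.57 = 0.6369
0.43·fm + (1 − fm) = 0.6369
fm = (0.6369 − 1) / (0.43 − 1) = 0.64

0.64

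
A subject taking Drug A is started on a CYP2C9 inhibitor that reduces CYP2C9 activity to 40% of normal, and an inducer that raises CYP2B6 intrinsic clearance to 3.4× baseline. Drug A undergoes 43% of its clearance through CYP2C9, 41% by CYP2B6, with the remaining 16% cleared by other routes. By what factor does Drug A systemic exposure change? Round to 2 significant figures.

CYP2C9: 0.43 × 0.4 = 0.172
CYP2B6: 0.41 × 3.4 = 1.394
Other: 0.16 (unchanged)
CL_new/CL_old = 0.172 + 1.394 + 0.16 = 1.726.
Net systemic exposure ratio = 1 / 1.726 = 0.58.

0.58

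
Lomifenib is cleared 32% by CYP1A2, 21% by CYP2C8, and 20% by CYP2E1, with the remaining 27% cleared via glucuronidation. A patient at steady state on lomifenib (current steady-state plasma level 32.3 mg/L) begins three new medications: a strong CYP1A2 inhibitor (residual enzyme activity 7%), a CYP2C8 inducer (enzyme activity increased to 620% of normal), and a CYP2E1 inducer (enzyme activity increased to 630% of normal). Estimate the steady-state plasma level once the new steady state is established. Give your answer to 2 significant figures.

CYP1A2: 0.32 × 0.07 = 0.0224
CYP2C8: 0.21 × 6.2 = 1.302
CYP2E1: 0.2 × 6.3 = 1.26
Other: 0.27 (unchanged)
New clearance relative to baseline: 0.0224 + 1.302 + 1.26 + 0.27 = 2.8544.
Steady-state plasma level ∝ 1/CL: new value = 32.3 / 2.8544 = 11 mg/L.

11 mg/L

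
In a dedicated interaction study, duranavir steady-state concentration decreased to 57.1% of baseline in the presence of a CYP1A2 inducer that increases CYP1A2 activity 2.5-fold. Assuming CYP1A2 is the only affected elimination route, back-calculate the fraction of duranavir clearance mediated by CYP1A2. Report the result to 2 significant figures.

0.50

Call the CYP1A2 fraction fm. After the interaction, CL_new/CL_old = fm × 2.5 + (1 − fm).
Steady-state concentration ratio = 1 / (new CL fraction), so new CL fraction = 1 / 0.571 = 1.751.
fm × 2.5 + 1 − fm = 1.751  ⇒  fm × (2.5 − 1) = 0.7513  ⇒  fm = 0.50.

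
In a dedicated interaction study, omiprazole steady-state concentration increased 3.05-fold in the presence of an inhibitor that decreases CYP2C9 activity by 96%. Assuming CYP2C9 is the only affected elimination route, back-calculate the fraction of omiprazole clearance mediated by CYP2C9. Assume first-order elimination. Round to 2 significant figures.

0.70

Write x for the fraction cleared via CYP2C9. The observed steady-state concentration change means clearance fell to 1/3.05 = 0.3279 of baseline.
Only the CYP2C9 route changed, so 0.3279 = x·0.04 + (1 − x), giving x = 0.70.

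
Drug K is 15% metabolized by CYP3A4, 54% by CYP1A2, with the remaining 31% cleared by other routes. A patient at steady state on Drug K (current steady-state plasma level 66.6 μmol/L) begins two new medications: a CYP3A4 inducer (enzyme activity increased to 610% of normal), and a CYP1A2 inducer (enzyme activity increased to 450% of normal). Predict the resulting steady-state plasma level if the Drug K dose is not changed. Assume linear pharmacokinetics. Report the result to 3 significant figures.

18.2 μmol/L

CYP3A4: 0.15 × 6.1 = 0.915
CYP1A2: 0.54 × 4.5 = 2.43
Other: 0.31 (unchanged)
CL_new/CL_old = 0.915 + 2.43 + 0.31 = 3.655.
Dividing the baseline by the relative clearance: 66.6 / 3.655 = 18.2 μmol/L.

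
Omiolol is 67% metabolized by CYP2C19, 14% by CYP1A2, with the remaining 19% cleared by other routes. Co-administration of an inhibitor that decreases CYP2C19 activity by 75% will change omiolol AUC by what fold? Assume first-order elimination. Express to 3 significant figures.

The CYP2C19 pathway (67% of clearance) falls to 0.25× activity: 0.67 × 0.25 = 0.1675.
CYP1A2 (14%) and the residual 19% are unaffected.
New clearance relative to baseline: 0.1675 + 0.14 + 0.19 = 0.4975.
Since AUC ∝ 1/CL, the ratio is 1 / 0.4975 = 2.01.

2.01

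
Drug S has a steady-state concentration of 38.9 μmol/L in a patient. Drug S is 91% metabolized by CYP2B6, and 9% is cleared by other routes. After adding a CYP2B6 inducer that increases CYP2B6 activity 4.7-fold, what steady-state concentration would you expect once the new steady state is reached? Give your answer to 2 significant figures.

8.9 μmol/L

The CYP2B6 pathway (91% of clearance) rises to 4.7× activity: 0.91 × 4.7 = 4.277.
Non-CYP routes (9%) are unchanged.
New clearance relative to baseline: 4.277 + 0.09 = 4.367.
New steady-state concentration = baseline ÷ relative clearance = 38.9 / 4.367 = 8.9 μmol/L.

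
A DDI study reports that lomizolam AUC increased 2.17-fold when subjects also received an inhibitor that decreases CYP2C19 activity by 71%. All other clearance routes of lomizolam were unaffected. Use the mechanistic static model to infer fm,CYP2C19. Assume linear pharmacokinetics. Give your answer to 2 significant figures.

Write x for the fraction cleared via CYP2C19. The observed AUC change means clearance fell to 1/2.17 = 0.4608 of baseline.
Setting x·0.29 + (1 − x) = 0.4608 and solving: x = (0.4608 − 1)/(0.29 − 1) = 0.76.

0.76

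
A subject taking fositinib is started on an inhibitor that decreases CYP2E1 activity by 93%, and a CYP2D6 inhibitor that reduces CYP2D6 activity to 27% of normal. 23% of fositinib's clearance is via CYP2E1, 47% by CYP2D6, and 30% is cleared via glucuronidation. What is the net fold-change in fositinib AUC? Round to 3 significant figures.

2.26

The CYP2E1 pathway (23% of clearance) drops to 0.07× activity: 0.23 × 0.07 = 0.0161.
The CYP2D6 pathway (47% of clearance) drops to 0.27× activity: 0.47 × 0.27 = 0.1269.
Non-CYP routes (30%) are unchanged.
Relative clearance = 0.0161 + 0.1269 + 0.3 = 0.443.
Net AUC ratio = 1 / 0.443 = 2.26.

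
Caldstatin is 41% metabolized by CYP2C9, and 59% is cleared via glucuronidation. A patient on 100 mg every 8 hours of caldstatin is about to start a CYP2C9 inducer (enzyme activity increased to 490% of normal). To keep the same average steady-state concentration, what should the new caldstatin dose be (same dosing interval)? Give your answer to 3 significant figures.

260 mg

The CYP2C9 pathway (41% of clearance) increases to 4.9× activity: 0.41 × 4.9 = 2.009.
The remaining 59% of clearance is unaffected.
Relative clearance = 2.009 + 0.59 = 2.599.
Exposure is unchanged when dose changes in proportion to clearance. New dose = 100 mg × 2.599 = 260 mg.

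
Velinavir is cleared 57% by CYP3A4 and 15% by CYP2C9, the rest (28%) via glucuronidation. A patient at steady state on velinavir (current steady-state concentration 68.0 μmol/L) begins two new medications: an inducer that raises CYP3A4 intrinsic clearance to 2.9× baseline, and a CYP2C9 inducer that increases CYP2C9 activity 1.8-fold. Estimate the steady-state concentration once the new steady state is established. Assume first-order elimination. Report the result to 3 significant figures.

30.9 μmol/L

CYP3A4: 0.57 × 2.9 = 1.653
CYP2C9: 0.15 × 1.8 = 0.27
Other: 0.28 (unchanged)
New clearance relative to baseline: 1.653 + 0.27 + 0.28 = 2.203.
Dividing the baseline by the relative clearance: 68.0 / 2.203 = 30.9 μmol/L.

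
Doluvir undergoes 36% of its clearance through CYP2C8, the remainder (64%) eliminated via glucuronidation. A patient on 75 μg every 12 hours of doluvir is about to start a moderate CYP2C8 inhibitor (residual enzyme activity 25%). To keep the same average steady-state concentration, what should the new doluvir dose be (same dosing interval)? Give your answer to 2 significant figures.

55 μg

The CYP2C8 pathway (36% of clearance) falls to 0.25× activity: 0.36 × 0.25 = 0.09.
Non-CYP routes (64%) are unchanged.
CL_new/CL_old = 0.09 + 0.64 = 0.73.
Exposure is unchanged when dose changes in proportion to clearance. New dose = 75 μg × 0.73 = 55 μg.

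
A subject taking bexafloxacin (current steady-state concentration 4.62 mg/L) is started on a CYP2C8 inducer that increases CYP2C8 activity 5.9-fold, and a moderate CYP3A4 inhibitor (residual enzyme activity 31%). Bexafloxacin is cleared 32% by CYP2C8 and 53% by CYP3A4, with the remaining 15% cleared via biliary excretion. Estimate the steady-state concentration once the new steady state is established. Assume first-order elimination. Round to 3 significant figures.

2.10 mg/L

The CYP2C8 pathway (32% of clearance) increases to 5.9× activity: 0.32 × 5.9 = 1.888.
The CYP3A4 pathway (53% of clearance) drops to 0.31× activity: 0.53 × 0.31 = 0.1643.
The remaining 15% of clearance is unaffected.
Relative clearance = 1.888 + 0.1643 + 0.15 = 2.2023.
Steady-state concentration ∝ 1/CL: new value = 4.62 / 2.2023 = 2.10 mg/L.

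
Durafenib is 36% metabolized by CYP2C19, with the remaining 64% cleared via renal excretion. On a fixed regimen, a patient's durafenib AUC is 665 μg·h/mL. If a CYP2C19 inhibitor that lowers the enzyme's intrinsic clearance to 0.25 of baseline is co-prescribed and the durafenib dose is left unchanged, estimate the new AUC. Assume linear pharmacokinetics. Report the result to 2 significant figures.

The CYP2C19 pathway (36% of clearance) is reduced to 0.25× activity: 0.36 × 0.25 = 0.09.
The remaining 64% of clearance is unaffected.
Relative clearance = 0.09 + 0.64 = 0.73.
With dosing unchanged, AUC scales as 1/CL: 665 / 0.73 = 9.1 × 10² μg·h/mL.

9.1 × 10² μg·h/mL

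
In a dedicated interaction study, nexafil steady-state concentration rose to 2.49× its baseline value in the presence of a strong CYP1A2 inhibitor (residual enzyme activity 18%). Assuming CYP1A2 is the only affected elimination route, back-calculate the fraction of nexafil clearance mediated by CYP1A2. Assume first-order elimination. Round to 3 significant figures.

0.730

Write x for the fraction cleared via CYP1A2. The observed steady-state concentration change means clearance fell to 1/2.49 = 0.4016 of baseline.
Setting x·0.18 + (1 − x) = 0.4016 and solving: x = (0.4016 − 1)/(0.18 − 1) = 0.730.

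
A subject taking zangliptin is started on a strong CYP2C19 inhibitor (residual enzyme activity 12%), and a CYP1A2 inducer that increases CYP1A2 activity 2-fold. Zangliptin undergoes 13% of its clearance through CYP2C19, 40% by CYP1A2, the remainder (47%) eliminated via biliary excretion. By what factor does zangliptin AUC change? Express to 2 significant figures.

CYP2C19: 0.13 × 0.12 = 0.0156
CYP1A2: 0.4 × 2 = 0.8
Other: 0.47 (unchanged)
Relative clearance = 0.0156 + 0.8 + 0.47 = 1.2856.
Because AUC varies inversely with clearance, the combined effect is 1 / 1.2856 = 0.78.

0.78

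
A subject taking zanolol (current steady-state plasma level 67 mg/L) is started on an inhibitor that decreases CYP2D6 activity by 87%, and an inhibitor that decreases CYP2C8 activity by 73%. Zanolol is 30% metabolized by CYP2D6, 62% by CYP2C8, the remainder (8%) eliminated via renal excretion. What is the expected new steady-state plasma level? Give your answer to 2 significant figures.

2.3 × 10² mg/L

The CYP2D6 pathway (30% of clearance) is reduced to 0.13× activity: 0.3 × 0.13 = 0.039.
The CYP2C8 pathway (62% of clearance) is reduced to 0.27× activity: 0.62 × 0.27 = 0.1674.
Non-CYP routes (8%) are unchanged.
Relative clearance = 0.039 + 0.1674 + 0.08 = 0.2864.
Dividing the baseline by the relative clearance: 67 / 0.2864 = 2.3 × 10² mg/L.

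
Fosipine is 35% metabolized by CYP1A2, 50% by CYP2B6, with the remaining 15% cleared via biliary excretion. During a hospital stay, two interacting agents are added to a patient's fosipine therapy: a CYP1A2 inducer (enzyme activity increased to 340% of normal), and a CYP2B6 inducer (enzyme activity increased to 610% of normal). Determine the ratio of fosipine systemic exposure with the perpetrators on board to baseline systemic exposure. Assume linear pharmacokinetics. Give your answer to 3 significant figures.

0.228

The CYP1A2 pathway (35% of clearance) is boosted to 3.4× activity: 0.35 × 3.4 = 1.19.
The CYP2B6 pathway (50% of clearance) is boosted to 6.1× activity: 0.5 × 6.1 = 3.05.
The remaining 15% of clearance is unaffected.
New clearance relative to baseline: 1.19 + 3.05 + 0.15 = 4.39.
Systemic exposure ∝ 1/CL: fold-change = 1 / 4.39 = 0.228.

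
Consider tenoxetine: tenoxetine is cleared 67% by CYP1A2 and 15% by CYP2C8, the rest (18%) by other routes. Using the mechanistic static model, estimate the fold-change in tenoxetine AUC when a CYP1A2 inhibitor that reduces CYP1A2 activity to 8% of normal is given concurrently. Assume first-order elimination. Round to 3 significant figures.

CYP1A2: 0.67 × 0.08 = 0.0536
CYP2C8: 0.15 (unchanged)
Other: 0.18 (unchanged)
CL_new/CL_old = 0.0536 + 0.15 + 0.18 = 0.3836.
Since AUC ∝ 1/CL, the ratio is 1 / 0.3836 = 2.61.

2.61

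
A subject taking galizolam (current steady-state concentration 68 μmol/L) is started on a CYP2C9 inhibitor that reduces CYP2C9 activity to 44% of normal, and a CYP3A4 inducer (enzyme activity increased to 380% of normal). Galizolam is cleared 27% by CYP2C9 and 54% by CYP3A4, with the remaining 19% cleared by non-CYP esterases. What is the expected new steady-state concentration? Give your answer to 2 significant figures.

29 μmol/L

The CYP2C9 pathway (27% of clearance) is reduced to 0.44× activity: 0.27 × 0.44 = 0.1188.
The CYP3A4 pathway (54% of clearance) is boosted to 3.8× activity: 0.54 × 3.8 = 2.052.
Non-CYP routes (19%) are unchanged.
New clearance relative to baseline: 0.1188 + 2.052 + 0.19 = 2.3608.
New steady-state concentration = 68 / 2.3608 = 29 μmol/L (concentration scales inversely with clearance).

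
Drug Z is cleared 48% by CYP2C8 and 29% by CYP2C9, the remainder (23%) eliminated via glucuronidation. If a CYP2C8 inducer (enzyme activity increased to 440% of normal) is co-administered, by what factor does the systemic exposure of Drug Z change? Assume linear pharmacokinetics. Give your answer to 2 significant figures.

0.38

The CYP2C8 pathway (48% of clearance) increases to 4.4× activity: 0.48 × 4.4 = 2.112.
CYP2C9 (29%) and the residual 23% are unaffected.
CL_new/CL_old = 2.112 + 0.29 + 0.23 = 2.632.
Systemic exposure is inversely proportional to clearance, so the fold-change is 1 / 2.632 = 0.38.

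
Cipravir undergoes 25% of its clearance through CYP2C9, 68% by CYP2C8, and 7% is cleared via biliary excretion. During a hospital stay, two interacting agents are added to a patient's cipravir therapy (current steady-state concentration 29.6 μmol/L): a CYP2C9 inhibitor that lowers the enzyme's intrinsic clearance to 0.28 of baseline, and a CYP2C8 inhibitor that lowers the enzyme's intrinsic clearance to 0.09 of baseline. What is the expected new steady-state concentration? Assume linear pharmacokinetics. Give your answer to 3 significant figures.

The CYP2C9 pathway (25% of clearance) is reduced to 0.28× activity: 0.25 × 0.28 = 0.07.
The CYP2C8 pathway (68% of clearance) is reduced to 0.09× activity: 0.68 × 0.09 = 0.0612.
Non-CYP routes (7%) are unchanged.
New clearance relative to baseline: 0.07 + 0.0612 + 0.07 = 0.2012.
Steady-state concentration ∝ 1/CL: new value = 29.6 / 0.2012 = 147 μmol/L.

147 μmol/L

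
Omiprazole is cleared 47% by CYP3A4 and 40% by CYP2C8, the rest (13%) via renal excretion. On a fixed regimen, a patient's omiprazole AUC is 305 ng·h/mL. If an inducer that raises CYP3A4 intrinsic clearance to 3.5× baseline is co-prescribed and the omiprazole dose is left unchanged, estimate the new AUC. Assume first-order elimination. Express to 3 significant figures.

CYP3A4: 0.47 × 3.5 = 1.645
CYP2C8: 0.4 (unchanged)
Other: 0.13 (unchanged)
Relative clearance = 1.645 + 0.4 + 0.13 = 2.175.
New AUC = baseline ÷ relative clearance = 305 / 2.175 = 140 ng·h/mL.

140 ng·h/mL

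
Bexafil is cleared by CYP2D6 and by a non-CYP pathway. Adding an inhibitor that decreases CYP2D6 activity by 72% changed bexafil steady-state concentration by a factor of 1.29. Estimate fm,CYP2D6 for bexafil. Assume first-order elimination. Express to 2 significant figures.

0.31

Let fm be the CYP2D6 fraction. New clearance relative to baseline = fm × 0.28 + (1 − fm).
Steady-state concentration ratio = 1 / (new CL fraction), so new CL fraction = 1 / 1.29 = 0.7752.
fm × 0.28 + 1 − fm = 0.7752  ⇒  fm × (0.28 − 1) = −0.2248  ⇒  fm = 0.31.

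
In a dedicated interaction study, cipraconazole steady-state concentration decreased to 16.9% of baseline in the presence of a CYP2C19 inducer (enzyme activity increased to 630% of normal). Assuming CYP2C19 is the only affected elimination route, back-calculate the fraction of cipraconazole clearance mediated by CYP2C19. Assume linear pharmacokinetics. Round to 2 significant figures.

0.93

CL'/CL = 1 / 0.169 = 5.917
6.3·fm + (1 − fm) = 5.917
fm = (5.917 − 1) / (6.3 − 1) = 0.93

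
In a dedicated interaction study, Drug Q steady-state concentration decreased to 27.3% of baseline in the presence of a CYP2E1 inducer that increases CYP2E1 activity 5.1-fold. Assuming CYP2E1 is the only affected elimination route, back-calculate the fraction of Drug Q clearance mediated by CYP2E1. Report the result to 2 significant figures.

CL'/CL = 1 / 0.273 = 3.663
5.1·fm + (1 − fm) = 3.663
fm = (3.663 − 1) / (5.1 − 1) = 0.65

0.65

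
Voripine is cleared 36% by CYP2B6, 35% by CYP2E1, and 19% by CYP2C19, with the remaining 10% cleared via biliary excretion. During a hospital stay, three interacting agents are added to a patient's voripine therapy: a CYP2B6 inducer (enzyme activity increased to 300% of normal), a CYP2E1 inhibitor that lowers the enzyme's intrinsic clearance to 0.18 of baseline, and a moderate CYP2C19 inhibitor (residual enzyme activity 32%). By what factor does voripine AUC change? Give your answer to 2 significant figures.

The CYP2B6 pathway (36% of clearance) rises to 3× activity: 0.36 × 3 = 1.08.
The CYP2E1 pathway (35% of clearance) is reduced to 0.18× activity: 0.35 × 0.18 = 0.063.
The CYP2C19 pathway (19% of clearance) drops to 0.32× activity: 0.19 × 0.32 = 0.0608.
Non-CYP routes (10%) are unchanged.
CL_new/CL_old = 1.08 + 0.063 + 0.0608 + 0.1 = 1.3038.
AUC ∝ 1/CL: fold-change = 1 / 1.3038 = 0.77.

0.77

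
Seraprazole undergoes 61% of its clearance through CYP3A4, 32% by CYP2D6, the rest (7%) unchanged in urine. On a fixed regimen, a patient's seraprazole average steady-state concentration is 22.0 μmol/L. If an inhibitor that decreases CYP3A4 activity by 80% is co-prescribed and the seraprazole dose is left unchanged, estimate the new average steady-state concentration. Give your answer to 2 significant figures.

The CYP3A4 pathway (61% of clearance) drops to 0.2× activity: 0.61 × 0.2 = 0.122.
CYP2D6 (32%) and the residual 7% are unaffected.
Relative clearance = 0.122 + 0.32 + 0.07 = 0.512.
Average steady-state concentration ∝ 1/CL, so new value = 22.0 / 0.512 = 43 μmol/L.

43 μmol/L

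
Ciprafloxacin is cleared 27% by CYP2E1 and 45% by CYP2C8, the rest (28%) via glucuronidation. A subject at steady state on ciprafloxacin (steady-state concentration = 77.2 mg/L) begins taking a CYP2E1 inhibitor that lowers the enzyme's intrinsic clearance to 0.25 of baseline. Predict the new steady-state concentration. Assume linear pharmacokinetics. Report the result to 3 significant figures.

CYP2E1: 0.27 × 0.25 = 0.0675
CYP2C8: 0.45 (unchanged)
Other: 0.28 (unchanged)
Relative clearance = 0.0675 + 0.45 + 0.28 = 0.7975.
New steady-state concentration = baseline ÷ relative clearance = 77.2 / 0.7975 = 96.8 mg/L.

96.8 mg/L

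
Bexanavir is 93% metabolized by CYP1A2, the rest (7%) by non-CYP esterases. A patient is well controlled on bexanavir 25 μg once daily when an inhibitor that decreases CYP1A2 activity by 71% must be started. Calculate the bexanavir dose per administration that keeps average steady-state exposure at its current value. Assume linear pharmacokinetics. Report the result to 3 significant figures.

8.49 μg

The CYP1A2 pathway (93% of clearance) is reduced to 0.29× activity: 0.93 × 0.29 = 0.2697.
The remaining 7% of clearance is unaffected.
New clearance relative to baseline: 0.2697 + 0.07 = 0.3397.
To maintain the same steady-state level, dose must scale with clearance: new dose = 25 × 0.3397 = 8.49 μg.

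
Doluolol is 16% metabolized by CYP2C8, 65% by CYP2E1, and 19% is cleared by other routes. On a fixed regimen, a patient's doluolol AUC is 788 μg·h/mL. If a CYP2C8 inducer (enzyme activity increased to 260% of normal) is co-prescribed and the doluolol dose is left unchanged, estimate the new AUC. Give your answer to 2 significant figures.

The CYP2C8 pathway (16% of clearance) rises to 2.6× activity: 0.16 × 2.6 = 0.416.
CYP2E1 (65%) and the residual 19% are unaffected.
New clearance relative to baseline: 0.416 + 0.65 + 0.19 = 1.256.
AUC ∝ 1/CL, so new value = 788 / 1.256 = 6.3 × 10² μg·h/mL.

6.3 × 10² μg·h/mL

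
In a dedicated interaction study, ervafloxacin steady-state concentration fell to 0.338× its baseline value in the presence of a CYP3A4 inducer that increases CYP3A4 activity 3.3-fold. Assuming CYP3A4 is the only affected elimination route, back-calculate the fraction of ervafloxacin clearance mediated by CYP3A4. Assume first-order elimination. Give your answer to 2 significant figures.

Write x for the fraction cleared via CYP3A4. The observed steady-state concentration change means clearance rose to 1/0.338 = 2.959 of baseline.
Only the CYP3A4 route changed, so 2.959 = x·3.3 + (1 − x), giving x = 0.85.

0.85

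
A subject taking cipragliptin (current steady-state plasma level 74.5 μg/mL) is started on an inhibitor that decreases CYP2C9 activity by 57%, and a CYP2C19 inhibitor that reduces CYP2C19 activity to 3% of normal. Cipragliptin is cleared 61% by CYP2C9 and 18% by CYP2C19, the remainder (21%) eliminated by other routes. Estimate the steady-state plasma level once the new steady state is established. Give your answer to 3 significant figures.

The CYP2C9 pathway (61% of clearance) falls to 0.43× activity: 0.61 × 0.43 = 0.2623.
The CYP2C19 pathway (18% of clearance) is reduced to 0.03× activity: 0.18 × 0.03 = 0.0054.
The remaining 21% of clearance is unaffected.
Relative clearance = 0.2623 + 0.0054 + 0.21 = 0.4777.
Steady-state plasma level ∝ 1/CL: new value = 74.5 / 0.4777 = 156 μg/mL.

156 μg/mL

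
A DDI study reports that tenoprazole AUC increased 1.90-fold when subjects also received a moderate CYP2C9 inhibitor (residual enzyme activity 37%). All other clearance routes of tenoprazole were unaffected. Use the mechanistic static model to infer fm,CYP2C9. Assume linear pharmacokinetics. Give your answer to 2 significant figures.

0.75

CL'/CL = 1 / 1.90 = 0.5263
0.37·fm + (1 − fm) = 0.5263
fm = (0.5263 − 1) / (0.37 − 1) = 0.75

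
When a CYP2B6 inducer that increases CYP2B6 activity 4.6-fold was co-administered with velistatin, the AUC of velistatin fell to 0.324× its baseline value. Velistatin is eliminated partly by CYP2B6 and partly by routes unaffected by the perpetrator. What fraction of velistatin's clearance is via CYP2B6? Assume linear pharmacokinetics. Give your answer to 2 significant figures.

Let fm be the CYP2B6 fraction. New clearance relative to baseline = fm × 4.6 + (1 − fm).
AUC ratio = 1 / (new CL fraction), so new CL fraction = 1 / 0.324 = 3.086.
fm × 4.6 + 1 − fm = 3.086  ⇒  fm × (4.6 − 1) = 2.086  ⇒  fm = 0.58.

0.58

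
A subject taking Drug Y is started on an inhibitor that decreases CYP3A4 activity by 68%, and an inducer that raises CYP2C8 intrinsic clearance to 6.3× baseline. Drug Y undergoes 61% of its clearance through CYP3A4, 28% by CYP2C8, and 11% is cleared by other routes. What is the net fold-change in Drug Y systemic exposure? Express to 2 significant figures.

The CYP3A4 pathway (61% of clearance) falls to 0.32× activity: 0.61 × 0.32 = 0.1952.
The CYP2C8 pathway (28% of clearance) increases to 6.3× activity: 0.28 × 6.3 = 1.764.
Non-CYP routes (11%) are unchanged.
New clearance relative to baseline: 0.1952 + 1.764 + 0.11 = 2.0692.
Because systemic exposure varies inversely with clearance, the combined effect is 1 / 2.0692 = 0.48.

0.48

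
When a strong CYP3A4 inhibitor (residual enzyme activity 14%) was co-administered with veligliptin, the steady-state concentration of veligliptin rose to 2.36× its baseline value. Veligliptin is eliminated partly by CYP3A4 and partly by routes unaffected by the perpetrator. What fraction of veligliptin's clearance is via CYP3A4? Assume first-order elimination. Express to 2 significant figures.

CL'/CL = 1 / 2.36 = 0.4237
0.14·fm + (1 − fm) = 0.4237
fm = (0.4237 − 1) / (0.14 − 1) = 0.67

0.67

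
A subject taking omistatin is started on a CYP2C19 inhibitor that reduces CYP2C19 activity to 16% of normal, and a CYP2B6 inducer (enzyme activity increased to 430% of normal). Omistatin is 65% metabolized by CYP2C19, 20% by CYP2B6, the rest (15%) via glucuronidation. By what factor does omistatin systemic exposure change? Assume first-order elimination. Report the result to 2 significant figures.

The CYP2C19 pathway (65% of clearance) drops to 0.16× activity: 0.65 × 0.16 = 0.104.
The CYP2B6 pathway (20% of clearance) increases to 4.3× activity: 0.2 × 4.3 = 0.86.
The remaining 15% of clearance is unaffected.
CL_new/CL_old = 0.104 + 0.86 + 0.15 = 1.114.
Net systemic exposure ratio = 1 / 1.114 = 0.90.

0.90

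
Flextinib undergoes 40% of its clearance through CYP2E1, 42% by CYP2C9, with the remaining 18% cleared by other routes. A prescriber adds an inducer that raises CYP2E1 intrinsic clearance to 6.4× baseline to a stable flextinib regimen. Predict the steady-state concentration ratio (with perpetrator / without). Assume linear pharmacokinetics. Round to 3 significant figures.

CYP2E1: 0.4 × 6.4 = 2.56
CYP2C9: 0.42 (unchanged)
Other: 0.18 (unchanged)
New clearance relative to baseline: 2.56 + 0.42 + 0.18 = 3.16.
Steady-state concentration ratio = CL_old/CL_new = 1 / 3.16 = 0.316.

0.316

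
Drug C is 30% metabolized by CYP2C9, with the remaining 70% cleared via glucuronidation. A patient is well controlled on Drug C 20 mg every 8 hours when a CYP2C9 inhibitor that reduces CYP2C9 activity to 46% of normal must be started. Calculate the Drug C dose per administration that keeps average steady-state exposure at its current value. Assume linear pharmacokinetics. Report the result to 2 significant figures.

The CYP2C9 pathway (30% of clearance) falls to 0.46× activity: 0.3 × 0.46 = 0.138.
Non-CYP routes (70%) are unchanged.
Relative clearance = 0.138 + 0.7 = 0.838.
Css,avg = (dose rate)/CL, so holding Css fixed requires dose ∝ CL: 20 × 0.838 = 17 mg.

17 mg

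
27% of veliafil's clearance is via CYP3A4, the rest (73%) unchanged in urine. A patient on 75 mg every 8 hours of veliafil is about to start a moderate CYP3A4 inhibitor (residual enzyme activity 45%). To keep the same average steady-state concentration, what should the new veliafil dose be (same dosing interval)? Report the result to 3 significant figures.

63.9 mg

The CYP3A4 pathway (27% of clearance) drops to 0.45× activity: 0.27 × 0.45 = 0.1215.
Non-CYP routes (73%) are unchanged.
CL_new/CL_old = 0.1215 + 0.73 = 0.8515.
To maintain the same steady-state level, dose must scale with clearance: new dose = 75 × 0.8515 = 63.9 mg.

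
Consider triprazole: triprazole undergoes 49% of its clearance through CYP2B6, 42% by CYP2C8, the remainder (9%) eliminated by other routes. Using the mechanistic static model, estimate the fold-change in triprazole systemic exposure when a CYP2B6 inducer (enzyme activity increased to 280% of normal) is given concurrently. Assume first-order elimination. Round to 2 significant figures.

The CYP2B6 pathway (49% of clearance) is boosted to 2.8× activity: 0.49 × 2.8 = 1.372.
CYP2C8 (42%) and the residual 9% are unaffected.
CL_new/CL_old = 1.372 + 0.42 + 0.09 = 1.882.
Systemic exposure ratio = CL_old/CL_new = 1 / 1.882 = 0.53.

0.53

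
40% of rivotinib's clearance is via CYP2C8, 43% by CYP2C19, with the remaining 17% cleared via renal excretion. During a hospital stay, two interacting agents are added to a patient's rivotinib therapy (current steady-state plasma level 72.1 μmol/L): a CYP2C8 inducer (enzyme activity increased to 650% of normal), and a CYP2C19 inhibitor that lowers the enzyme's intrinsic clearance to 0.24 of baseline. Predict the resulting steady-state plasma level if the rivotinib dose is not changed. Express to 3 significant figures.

25.1 μmol/L

CYP2C8: 0.4 × 6.5 = 2.6
CYP2C19: 0.43 × 0.24 = 0.1032
Other: 0.17 (unchanged)
CL_new/CL_old = 2.6 + 0.1032 + 0.17 = 2.8732.
Steady-state plasma level ∝ 1/CL: new value = 72.1 / 2.8732 = 25.1 μmol/L.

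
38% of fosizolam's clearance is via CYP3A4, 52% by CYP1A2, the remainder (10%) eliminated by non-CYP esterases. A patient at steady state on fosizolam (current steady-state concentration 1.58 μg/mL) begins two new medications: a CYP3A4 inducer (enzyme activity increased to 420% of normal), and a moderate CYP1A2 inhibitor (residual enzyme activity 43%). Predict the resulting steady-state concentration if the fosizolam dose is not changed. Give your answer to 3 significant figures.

The CYP3A4 pathway (38% of clearance) is boosted to 4.2× activity: 0.38 × 4.2 = 1.596.
The CYP1A2 pathway (52% of clearance) falls to 0.43× activity: 0.52 × 0.43 = 0.2236.
The remaining 10% of clearance is unaffected.
CL_new/CL_old = 1.596 + 0.2236 + 0.1 = 1.9196.
Dividing the baseline by the relative clearance: 1.58 / 1.9196 = 0.823 μg/mL.

0.823 μg/mL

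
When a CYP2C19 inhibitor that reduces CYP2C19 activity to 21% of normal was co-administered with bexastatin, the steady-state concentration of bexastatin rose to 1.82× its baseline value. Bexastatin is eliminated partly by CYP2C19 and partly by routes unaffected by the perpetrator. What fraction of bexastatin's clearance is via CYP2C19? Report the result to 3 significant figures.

CL'/CL = 1 / 1.82 = 0.5495
0.21·fm + (1 − fm) = 0.5495
fm = (0.5495 − 1) / (0.21 − 1) = 0.570

0.570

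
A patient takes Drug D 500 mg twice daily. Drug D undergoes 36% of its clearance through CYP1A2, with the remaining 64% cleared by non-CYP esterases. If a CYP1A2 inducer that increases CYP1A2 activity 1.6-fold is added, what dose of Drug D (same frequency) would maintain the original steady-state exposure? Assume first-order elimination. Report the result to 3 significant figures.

The CYP1A2 pathway (36% of clearance) rises to 1.6× activity: 0.36 × 1.6 = 0.576.
Non-CYP routes (64%) are unchanged.
Relative clearance = 0.576 + 0.64 = 1.216.
Css,avg = (dose rate)/CL, so holding Css fixed requires dose ∝ CL: 500 × 1.216 = 608 mg.

608 mg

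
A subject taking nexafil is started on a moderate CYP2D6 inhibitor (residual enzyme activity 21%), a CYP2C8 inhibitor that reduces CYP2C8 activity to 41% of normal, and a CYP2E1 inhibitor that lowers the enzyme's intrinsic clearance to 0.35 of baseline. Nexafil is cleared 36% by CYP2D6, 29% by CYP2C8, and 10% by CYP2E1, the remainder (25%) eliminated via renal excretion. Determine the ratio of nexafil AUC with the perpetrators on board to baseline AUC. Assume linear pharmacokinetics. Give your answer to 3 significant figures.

2.09

CYP2D6: 0.36 × 0.21 = 0.0756
CYP2C8: 0.29 × 0.41 = 0.1189
CYP2E1: 0.1 × 0.35 = 0.035
Other: 0.25 (unchanged)
New clearance relative to baseline: 0.0756 + 0.1189 + 0.035 + 0.25 = 0.4795.
Because AUC varies inversely with clearance, the combined effect is 1 / 0.4795 = 2.09.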